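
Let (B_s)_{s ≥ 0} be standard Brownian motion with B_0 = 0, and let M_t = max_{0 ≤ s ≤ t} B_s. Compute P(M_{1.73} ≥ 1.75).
P(M_{1.73} ≥ 1.75) = 2·P(B_{1.73} ≥ 1.75) = 2(1 − Φ(1.75/√1.73)) ≈ 0.1834

By the reflection principle for Brownian motion, P(M_t ≥ a) = 2 · P(B_t ≥ a) for a ≥ 0. Since B_t ~ N(0, t), P(B_t ≥ 1.75) = 1 − Φ(1.75/√t) = 1 − Φ(1.75/√1.73) = 1 − Φ(1.3305). So
  P(M_{1.73} ≥ 1.75) = 2(1 − Φ(1.3305)) ≈ 0.1834.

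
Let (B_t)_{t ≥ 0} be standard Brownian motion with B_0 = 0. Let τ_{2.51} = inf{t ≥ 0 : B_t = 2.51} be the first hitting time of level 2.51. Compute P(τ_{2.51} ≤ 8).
P(τ_{2.51} ≤ 8) = 2(1 − Φ(2.51/√8)) = 2(1 − Φ(0.8874)) ≈ 0.3749

By the reflection principle for standard BM, P(τ_b ≤ t) = 2 · P(B_t ≥ b). Since B_t ~ N(0, t), P(B_t ≥ 2.51) = 1 − Φ(2.51/√t) = 1 − Φ(2.51/√8) = 1 − Φ(0.8874) ≈ 0.18743. Doubling: P(τ_{2.51} ≤ 8) ≈ 2 · 0.18743 = 0.37486 ≈ 0.3749.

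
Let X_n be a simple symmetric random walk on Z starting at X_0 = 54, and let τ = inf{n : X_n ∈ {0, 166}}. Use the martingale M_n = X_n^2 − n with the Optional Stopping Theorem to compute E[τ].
E[τ] = 6048

M_n = X_n^2 − n is a martingale (since E[X_{n+1}^2 | F_n] = X_n^2 + 1). By OST (τ has finite mean in a bounded region), E[M_τ] = E[M_0] = X_0^2 − 0 = 54^2 = 2916. Also E[M_τ] = E[X_τ^2] − E[τ]. The walk exits at 0 or 166, with P(hit 166 first) = 54/166, so E[X_τ^2] = 166^2 · 54/166 + 0 = 8964. Thus E[τ] = E[X_τ^2] − E[M_τ] = 8964 − 2916 = 6048 = 54(166 − 54) = 6048.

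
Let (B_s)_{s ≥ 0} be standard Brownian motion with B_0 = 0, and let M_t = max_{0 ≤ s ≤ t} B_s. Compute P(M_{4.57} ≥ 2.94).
P(M_{4.57} ≥ 2.94) = 2·P(B_{4.57} ≥ 2.94) = 2(1 − Φ(2.94/√4.57)) ≈ 0.1690

By the reflection principle for Brownian motion, P(M_t ≥ a) = 2 · P(B_t ≥ a) for a ≥ 0. Since B_t ~ N(0, t), P(B_t ≥ 2.94) = 1 − Φ(2.94/√t) = 1 − Φ(2.94/√4.57) = 1 − Φ(1.3753). So
  P(M_{4.57} ≥ 2.94) = 2(1 − Φ(1.3753)) ≈ 0.1690.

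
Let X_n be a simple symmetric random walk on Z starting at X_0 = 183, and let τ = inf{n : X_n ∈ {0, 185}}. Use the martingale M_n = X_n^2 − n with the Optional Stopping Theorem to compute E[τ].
E[τ] = 366

M_n = X_n^2 − n is a martingale (since E[X_{n+1}^2 | F_n] = X_n^2 + 1). By OST (τ has finite mean in a bounded region), E[M_τ] = E[M_0] = X_0^2 − 0 = 183^2 = 33489. Also E[M_τ] = E[X_τ^2] − E[τ]. The walk exits at 0 or 185, with P(hit 185 first) = 183/185, so E[X_τ^2] = 185^2 · 183/185 + 0 = 33855. Thus E[τ] = E[X_τ^2] − E[M_τ] = 33855 − 33489 = 366 = 183(185 − 183) = 366.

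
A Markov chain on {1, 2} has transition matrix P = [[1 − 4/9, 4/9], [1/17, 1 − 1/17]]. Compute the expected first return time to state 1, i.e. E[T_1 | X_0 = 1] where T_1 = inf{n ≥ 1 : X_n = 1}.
E[T_1 | X_0 = 1] = 1/π_1 = 77/9

For an irreducible recurrent Markov chain with stationary distribution π, E[T_i | X_0 = i] = 1/π_i (Kac's formula). Here π_1 = (1/17)/(4/9 + 1/17) = (1/17)/(77/153) = 9/77, so E[T_1 | X_0 = 1] = 1/π_1 = (4/9 + 1/17)/(1/17) = (77/153)/(1/17) = 77/9.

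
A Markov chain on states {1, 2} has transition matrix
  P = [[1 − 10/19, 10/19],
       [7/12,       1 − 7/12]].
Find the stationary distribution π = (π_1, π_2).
π_1 = 133/253, π_2 = 120/253

Solve πP = π with π_1 + π_2 = 1. From πP = π: π_1 · (1 − 10/19) + π_2 · 7/12 = π_1 ⇒ π_2 · 7/12 = π_1 · 10/19 ⇒ π_2/π_1 = (10/19)/(7/12) = 120/133. Together with π_1 + π_2 = 1:
  π_1 = (7/12)/(10/19 + 7/12) = (7/12)/(253/228) = 133/253,
  π_2 = (10/19)/(10/19 + 7/12) = (10/19)/(253/228) = 120/253.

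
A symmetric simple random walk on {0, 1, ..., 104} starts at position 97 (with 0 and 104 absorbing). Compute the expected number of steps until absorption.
E[τ | X_0 = 97] = 679

Let v_k = E[τ | X_0 = k]. Boundary: v_0 = v_104 = 0. Recurrence: v_k = 1 + (v_{k-1} + v_{k+1})/2 for 1 ≤ k ≤ 103. The particular solution to v_k − (v_{k-1} + v_{k+1})/2 = 1 is v_k = −k^2. Adding homogeneous solution A + B k and matching boundaries gives v_k = k (104 − k). Substituting k = 97: v_97 = 97 · 7 = 679.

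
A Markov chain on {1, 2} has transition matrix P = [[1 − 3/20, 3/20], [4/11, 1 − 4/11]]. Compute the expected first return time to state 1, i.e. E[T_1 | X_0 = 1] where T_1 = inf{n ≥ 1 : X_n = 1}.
E[T_1 | X_0 = 1] = 1/π_1 = 113/80

For an irreducible recurrent Markov chain with stationary distribution π, E[T_i | X_0 = i] = 1/π_i (Kac's formula). Here π_1 = (4/11)/(3/20 + 4/11) = (4/11)/(113/220) = 80/113, so E[T_1 | X_0 = 1] = 1/π_1 = (3/20 + 4/11)/(4/11) = (113/220)/(4/11) = 113/80.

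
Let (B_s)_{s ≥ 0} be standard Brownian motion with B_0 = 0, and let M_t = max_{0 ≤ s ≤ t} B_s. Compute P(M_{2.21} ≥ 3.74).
P(M_{2.21} ≥ 3.74) = 2·P(B_{2.21} ≥ 3.74) = 2(1 − Φ(3.74/√2.21)) ≈ 0.0119

By the reflection principle for Brownian motion, P(M_t ≥ a) = 2 · P(B_t ≥ a) for a ≥ 0. Since B_t ~ N(0, t), P(B_t ≥ 3.74) = 1 − Φ(3.74/√t) = 1 − Φ(3.74/√2.21) = 1 − Φ(2.5158). So
  P(M_{2.21} ≥ 3.74) = 2(1 − Φ(2.5158)) ≈ 0.0119.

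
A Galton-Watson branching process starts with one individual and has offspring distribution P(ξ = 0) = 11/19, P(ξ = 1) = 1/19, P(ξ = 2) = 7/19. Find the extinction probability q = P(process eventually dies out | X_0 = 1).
q = 1

Mean offspring μ = 0·11/19 + 1·1/19 + 2·7/19 = 15/19 ≤ 1. For μ ≤ 1 with offspring not concentrated at 1, the Galton-Watson process goes extinct almost surely, so q = 1.
(Algebraic check: The pgf is f(s) = 11/19 + 1/19·s + 7/19·s². The extinction probability q is the smallest fixed point of f in [0, 1]. Setting s = f(s):
  7/19·s² + (1/19 − 1)·s + 11/19 = 0
  7/19·s² − (11/19 + 7/19)·s + 11/19 = 0
which factors as (s − 1)·(7/19·s − 11/19) = 0, giving roots s = 1 and s = (11/19)/(7/19) = 11/7. Since 11/7 ≥ 1, the smallest root in [0, 1] is s = 1.)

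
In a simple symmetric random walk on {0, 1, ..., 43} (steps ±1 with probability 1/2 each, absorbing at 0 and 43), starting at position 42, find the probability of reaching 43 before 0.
P(hit 43 before 0) = 42/43

Let u_k = P(hit 43 before 0 | start at k). Then u_0 = 0, u_43 = 1, and u_k = u_{k-1}/2 + u_{k+1}/2 for 1 ≤ k ≤ 42. This harmonic recurrence is solved by u_k = k/43, giving u_42 = 42/43.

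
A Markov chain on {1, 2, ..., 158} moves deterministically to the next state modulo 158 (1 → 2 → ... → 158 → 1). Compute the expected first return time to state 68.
E[T_68 | X_0 = 68] = 158

The chain cycles deterministically, so starting at state 68 it returns in exactly 158 steps. Equivalently, the stationary distribution is uniform π_j = 1/158 for every state j, so by Kac's formula E[T_68] = 1/π_68 = 158.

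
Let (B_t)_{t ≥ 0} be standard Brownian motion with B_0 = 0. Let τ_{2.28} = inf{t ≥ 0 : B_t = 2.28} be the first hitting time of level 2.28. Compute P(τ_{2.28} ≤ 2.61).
P(τ_{2.28} ≤ 2.61) = 2(1 − Φ(2.28/√2.61)) = 2(1 − Φ(1.4113)) ≈ 0.1582

By the reflection principle for standard BM, P(τ_b ≤ t) = 2 · P(B_t ≥ b). Since B_t ~ N(0, t), P(B_t ≥ 2.28) = 1 − Φ(2.28/√t) = 1 − Φ(2.28/√2.61) = 1 − Φ(1.4113) ≈ 0.07908. Doubling: P(τ_{2.28} ≤ 2.61) ≈ 2 · 0.07908 = 0.15816 ≈ 0.1582.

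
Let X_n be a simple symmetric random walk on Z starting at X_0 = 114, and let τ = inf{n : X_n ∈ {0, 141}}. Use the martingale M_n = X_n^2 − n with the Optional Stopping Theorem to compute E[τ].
E[τ] = 3078

M_n = X_n^2 − n is a martingale (since E[X_{n+1}^2 | F_n] = X_n^2 + 1). By OST (τ has finite mean in a bounded region), E[M_τ] = E[M_0] = X_0^2 − 0 = 114^2 = 12996. Also E[M_τ] = E[X_τ^2] − E[τ]. The walk exits at 0 or 141, with P(hit 141 first) = 114/141, so E[X_τ^2] = 141^2 · 114/141 + 0 = 16074. Thus E[τ] = E[X_τ^2] − E[M_τ] = 16074 − 12996 = 3078 = 114(141 − 114) = 3078.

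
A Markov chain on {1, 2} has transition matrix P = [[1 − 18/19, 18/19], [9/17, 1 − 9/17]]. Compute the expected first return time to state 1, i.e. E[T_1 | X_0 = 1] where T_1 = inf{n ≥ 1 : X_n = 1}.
E[T_1 | X_0 = 1] = 1/π_1 = 53/19

For an irreducible recurrent Markov chain with stationary distribution π, E[T_i | X_0 = i] = 1/π_i (Kac's formula). Here π_1 = (9/17)/(18/19 + 9/17) = (9/17)/(477/323) = 19/53, so E[T_1 | X_0 = 1] = 1/π_1 = (18/19 + 9/17)/(9/17) = (477/323)/(9/17) = 53/19.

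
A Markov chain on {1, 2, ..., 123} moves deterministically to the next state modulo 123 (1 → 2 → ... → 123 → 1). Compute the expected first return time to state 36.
E[T_36 | X_0 = 36] = 123

The chain cycles deterministically, so starting at state 36 it returns in exactly 123 steps. Equivalently, the stationary distribution is uniform π_j = 1/123 for every state j, so by Kac's formula E[T_36] = 1/π_36 = 123.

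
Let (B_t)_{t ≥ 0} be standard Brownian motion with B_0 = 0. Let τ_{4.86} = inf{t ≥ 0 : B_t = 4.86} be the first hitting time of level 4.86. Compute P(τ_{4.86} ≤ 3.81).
P(τ_{4.86} ≤ 3.81) = 2(1 − Φ(4.86/√3.81)) = 2(1 − Φ(2.4899)) ≈ 0.0128

By the reflection principle for standard BM, P(τ_b ≤ t) = 2 · P(B_t ≥ b). Since B_t ~ N(0, t), P(B_t ≥ 4.86) = 1 − Φ(4.86/√t) = 1 − Φ(4.86/√3.81) = 1 − Φ(2.4899) ≈ 0.00639. Doubling: P(τ_{4.86} ≤ 3.81) ≈ 2 · 0.00639 = 0.01278 ≈ 0.0128.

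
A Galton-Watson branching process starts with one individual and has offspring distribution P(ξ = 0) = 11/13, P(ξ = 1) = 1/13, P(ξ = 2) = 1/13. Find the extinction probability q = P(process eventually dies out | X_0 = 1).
q = 1

Mean offspring μ = 0·11/13 + 1·1/13 + 2·1/13 = 3/13 ≤ 1. For μ ≤ 1 with offspring not concentrated at 1, the Galton-Watson process goes extinct almost surely, so q = 1.
(Algebraic check: The pgf is f(s) = 11/13 + 1/13·s + 1/13·s². The extinction probability q is the smallest fixed point of f in [0, 1]. Setting s = f(s):
  1/13·s² + (1/13 − 1)·s + 11/13 = 0
  1/13·s² − (11/13 + 1/13)·s + 11/13 = 0
which factors as (s − 1)·(1/13·s − 11/13) = 0, giving roots s = 1 and s = (11/13)/(1/13) = 11. Since 11 ≥ 1, the smallest root in [0, 1] is s = 1.)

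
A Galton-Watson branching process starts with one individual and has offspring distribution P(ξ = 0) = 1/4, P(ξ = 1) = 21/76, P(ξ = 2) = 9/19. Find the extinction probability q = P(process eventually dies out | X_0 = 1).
q = 19/36

The pgf is f(s) = 1/4 + 21/76·s + 9/19·s². The extinction probability q is the smallest fixed point of f in [0, 1]. Setting s = f(s):
  9/19·s² + (21/76 − 1)·s + 1/4 = 0
  9/19·s² − (1/4 + 9/19)·s + 1/4 = 0
which factors as (s − 1)·(9/19·s − 1/4) = 0, giving roots s = 1 and s = (1/4)/(9/19) = 19/36.
Mean offspring μ = 21/76 + 2·9/19 = 93/76 > 1 (supercritical), so q < 1. The extinction probability is the smaller root: q = (1/4)/(9/19) = 19/36.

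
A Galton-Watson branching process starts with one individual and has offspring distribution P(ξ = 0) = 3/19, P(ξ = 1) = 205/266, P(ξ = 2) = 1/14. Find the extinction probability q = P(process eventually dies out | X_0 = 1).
q = 1

Mean offspring μ = 0·3/19 + 1·205/266 + 2·1/14 = 243/266 ≤ 1. For μ ≤ 1 with offspring not concentrated at 1, the Galton-Watson process goes extinct almost surely, so q = 1.
(Algebraic check: The pgf is f(s) = 3/19 + 205/266·s + 1/14·s². The extinction probability q is the smallest fixed point of f in [0, 1]. Setting s = f(s):
  1/14·s² + (205/266 − 1)·s + 3/19 = 0
  1/14·s² − (3/19 + 1/14)·s + 3/19 = 0
which factors as (s − 1)·(1/14·s − 3/19) = 0, giving roots s = 1 and s = (3/19)/(1/14) = 42/19. Since 42/19 ≥ 1, the smallest root in [0, 1] is s = 1.)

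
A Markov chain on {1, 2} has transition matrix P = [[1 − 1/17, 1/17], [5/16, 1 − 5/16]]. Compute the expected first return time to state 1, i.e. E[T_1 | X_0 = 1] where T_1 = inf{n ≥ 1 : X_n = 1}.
E[T_1 | X_0 = 1] = 1/π_1 = 101/85

For an irreducible recurrent Markov chain with stationary distribution π, E[T_i | X_0 = i] = 1/π_i (Kac's formula). Here π_1 = (5/16)/(1/17 + 5/16) = (5/16)/(101/272) = 85/101, so E[T_1 | X_0 = 1] = 1/π_1 = (1/17 + 5/16)/(5/16) = (101/272)/(5/16) = 101/85.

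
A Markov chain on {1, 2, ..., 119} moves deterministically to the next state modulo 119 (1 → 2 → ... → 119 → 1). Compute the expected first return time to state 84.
E[T_84 | X_0 = 84] = 119

The chain cycles deterministically, so starting at state 84 it returns in exactly 119 steps. Equivalently, the stationary distribution is uniform π_j = 1/119 for every state j, so by Kac's formula E[T_84] = 1/π_84 = 119.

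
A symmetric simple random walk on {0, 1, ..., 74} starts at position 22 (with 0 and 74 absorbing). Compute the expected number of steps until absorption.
E[τ | X_0 = 22] = 1144

Let v_k = E[τ | X_0 = k]. Boundary: v_0 = v_74 = 0. Recurrence: v_k = 1 + (v_{k-1} + v_{k+1})/2 for 1 ≤ k ≤ 73. The particular solution to v_k − (v_{k-1} + v_{k+1})/2 = 1 is v_k = −k^2. Adding homogeneous solution A + B k and matching boundaries gives v_k = k (74 − k). Substituting k = 22: v_22 = 22 · 52 = 1144.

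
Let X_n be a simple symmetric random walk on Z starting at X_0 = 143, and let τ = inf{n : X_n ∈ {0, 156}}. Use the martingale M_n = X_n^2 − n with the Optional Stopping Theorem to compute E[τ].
E[τ] = 1859

M_n = X_n^2 − n is a martingale (since E[X_{n+1}^2 | F_n] = X_n^2 + 1). By OST (τ has finite mean in a bounded region), E[M_τ] = E[M_0] = X_0^2 − 0 = 143^2 = 20449. Also E[M_τ] = E[X_τ^2] − E[τ]. The walk exits at 0 or 156, with P(hit 156 first) = 143/156, so E[X_τ^2] = 156^2 · 143/156 + 0 = 22308. Thus E[τ] = E[X_τ^2] − E[M_τ] = 22308 − 20449 = 1859 = 143(156 − 143) = 1859.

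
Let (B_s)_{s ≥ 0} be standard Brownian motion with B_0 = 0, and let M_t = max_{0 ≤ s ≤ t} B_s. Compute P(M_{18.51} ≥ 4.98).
P(M_{18.51} ≥ 4.98) = 2·P(B_{18.51} ≥ 4.98) = 2(1 − Φ(4.98/√18.51)) ≈ 0.2471

By the reflection principle for Brownian motion, P(M_t ≥ a) = 2 · P(B_t ≥ a) for a ≥ 0. Since B_t ~ N(0, t), P(B_t ≥ 4.98) = 1 − Φ(4.98/√t) = 1 − Φ(4.98/√18.51) = 1 − Φ(1.1575). So
  P(M_{18.51} ≥ 4.98) = 2(1 − Φ(1.1575)) ≈ 0.2471.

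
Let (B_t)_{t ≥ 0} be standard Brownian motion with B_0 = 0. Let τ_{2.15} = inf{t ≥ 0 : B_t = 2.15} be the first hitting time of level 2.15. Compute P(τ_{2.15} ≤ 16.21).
P(τ_{2.15} ≤ 16.21) = 2(1 − Φ(2.15/√16.21)) = 2(1 − Φ(0.5340)) ≈ 0.5933

By the reflection principle for standard BM, P(τ_b ≤ t) = 2 · P(B_t ≥ b). Since B_t ~ N(0, t), P(B_t ≥ 2.15) = 1 − Φ(2.15/√t) = 1 − Φ(2.15/√16.21) = 1 − Φ(0.5340) ≈ 0.29667. Doubling: P(τ_{2.15} ≤ 16.21) ≈ 2 · 0.29667 = 0.59334 ≈ 0.5933.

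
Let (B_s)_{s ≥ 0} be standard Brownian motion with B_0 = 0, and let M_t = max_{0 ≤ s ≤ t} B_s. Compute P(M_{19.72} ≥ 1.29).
P(M_{19.72} ≥ 1.29) = 2·P(B_{19.72} ≥ 1.29) = 2(1 − Φ(1.29/√19.72)) ≈ 0.7714

By the reflection principle for Brownian motion, P(M_t ≥ a) = 2 · P(B_t ≥ a) for a ≥ 0. Since B_t ~ N(0, t), P(B_t ≥ 1.29) = 1 − Φ(1.29/√t) = 1 − Φ(1.29/√19.72) = 1 − Φ(0.2905). So
  P(M_{19.72} ≥ 1.29) = 2(1 − Φ(0.2905)) ≈ 0.7714.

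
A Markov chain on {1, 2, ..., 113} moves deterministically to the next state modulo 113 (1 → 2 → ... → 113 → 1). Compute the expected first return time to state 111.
E[T_111 | X_0 = 111] = 113

The chain cycles deterministically, so starting at state 111 it returns in exactly 113 steps. Equivalently, the stationary distribution is uniform π_j = 1/113 for every state j, so by Kac's formula E[T_111] = 1/π_111 = 113.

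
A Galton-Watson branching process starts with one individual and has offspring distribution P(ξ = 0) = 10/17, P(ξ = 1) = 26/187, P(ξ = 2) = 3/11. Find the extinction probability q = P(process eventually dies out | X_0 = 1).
q = 1

Mean offspring μ = 0·10/17 + 1·26/187 + 2·3/11 = 128/187 ≤ 1. For μ ≤ 1 with offspring not concentrated at 1, the Galton-Watson process goes extinct almost surely, so q = 1.
(Algebraic check: The pgf is f(s) = 10/17 + 26/187·s + 3/11·s². The extinction probability q is the smallest fixed point of f in [0, 1]. Setting s = f(s):
  3/11·s² + (26/187 − 1)·s + 10/17 = 0
  3/11·s² − (10/17 + 3/11)·s + 10/17 = 0
which factors as (s − 1)·(3/11·s − 10/17) = 0, giving roots s = 1 and s = (10/17)/(3/11) = 110/51. Since 110/51 ≥ 1, the smallest root in [0, 1] is s = 1.)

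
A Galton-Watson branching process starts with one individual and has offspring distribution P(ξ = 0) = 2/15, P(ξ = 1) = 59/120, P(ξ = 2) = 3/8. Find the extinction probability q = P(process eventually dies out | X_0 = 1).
q = 16/45

The pgf is f(s) = 2/15 + 59/120·s + 3/8·s². The extinction probability q is the smallest fixed point of f in [0, 1]. Setting s = f(s):
  3/8·s² + (59/120 − 1)·s + 2/15 = 0
  3/8·s² − (2/15 + 3/8)·s + 2/15 = 0
which factors as (s − 1)·(3/8·s − 2/15) = 0, giving roots s = 1 and s = (2/15)/(3/8) = 16/45.
Mean offspring μ = 59/120 + 2·3/8 = 149/120 > 1 (supercritical), so q < 1. The extinction probability is the smaller root: q = (2/15)/(3/8) = 16/45.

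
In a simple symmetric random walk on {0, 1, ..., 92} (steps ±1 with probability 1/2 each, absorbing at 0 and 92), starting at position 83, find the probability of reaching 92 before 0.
P(hit 92 before 0) = 83/92

Let u_k = P(hit 92 before 0 | start at k). Then u_0 = 0, u_92 = 1, and u_k = u_{k-1}/2 + u_{k+1}/2 for 1 ≤ k ≤ 91. This harmonic recurrence is solved by u_k = k/92, giving u_83 = 83/92.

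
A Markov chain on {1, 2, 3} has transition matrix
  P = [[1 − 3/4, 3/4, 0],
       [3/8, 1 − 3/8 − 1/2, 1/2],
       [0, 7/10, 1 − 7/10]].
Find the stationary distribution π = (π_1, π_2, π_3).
π = (7/31, 14/31, 10/31)

This is a birth-death chain on three states, which satisfies detailed balance: π_1 · P_{12} = π_2 · P_{21} and π_2 · P_{23} = π_3 · P_{32}.
From π_1 · 3/4 = π_2 · 3/8: π_2/π_1 = (3/4)/(3/8) = 2.
From π_2 · 1/2 = π_3 · 7/10: π_3/π_2 = (1/2)/(7/10) = 5/7.
Take π_1 proportional to 1; then unnormalized π = (1, 2, 10/7). Normalize by dividing by the sum 31/7:
  π = (7/31, 14/31, 10/31).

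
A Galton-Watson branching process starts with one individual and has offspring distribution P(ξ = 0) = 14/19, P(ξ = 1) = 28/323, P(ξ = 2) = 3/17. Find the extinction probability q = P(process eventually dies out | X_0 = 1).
q = 1

Mean offspring μ = 0·14/19 + 1·28/323 + 2·3/17 = 142/323 ≤ 1. For μ ≤ 1 with offspring not concentrated at 1, the Galton-Watson process goes extinct almost surely, so q = 1.
(Algebraic check: The pgf is f(s) = 14/19 + 28/323·s + 3/17·s². The extinction probability q is the smallest fixed point of f in [0, 1]. Setting s = f(s):
  3/17·s² + (28/323 − 1)·s + 14/19 = 0
  3/17·s² − (14/19 + 3/17)·s + 14/19 = 0
which factors as (s − 1)·(3/17·s − 14/19) = 0, giving roots s = 1 and s = (14/19)/(3/17) = 238/57. Since 238/57 ≥ 1, the smallest root in [0, 1] is s = 1.)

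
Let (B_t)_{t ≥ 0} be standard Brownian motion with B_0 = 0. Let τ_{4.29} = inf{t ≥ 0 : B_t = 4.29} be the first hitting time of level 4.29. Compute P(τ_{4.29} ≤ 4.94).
P(τ_{4.29} ≤ 4.94) = 2(1 − Φ(4.29/√4.94)) = 2(1 − Φ(1.9302)) ≈ 0.0536

By the reflection principle for standard BM, P(τ_b ≤ t) = 2 · P(B_t ≥ b). Since B_t ~ N(0, t), P(B_t ≥ 4.29) = 1 − Φ(4.29/√t) = 1 − Φ(4.29/√4.94) = 1 − Φ(1.9302) ≈ 0.02679. Doubling: P(τ_{4.29} ≤ 4.94) ≈ 2 · 0.02679 = 0.05358 ≈ 0.0536.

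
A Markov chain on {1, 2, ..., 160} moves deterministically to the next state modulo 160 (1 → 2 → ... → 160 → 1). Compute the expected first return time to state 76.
E[T_76 | X_0 = 76] = 160

The chain cycles deterministically, so starting at state 76 it returns in exactly 160 steps. Equivalently, the stationary distribution is uniform π_j = 1/160 for every state j, so by Kac's formula E[T_76] = 1/π_76 = 160.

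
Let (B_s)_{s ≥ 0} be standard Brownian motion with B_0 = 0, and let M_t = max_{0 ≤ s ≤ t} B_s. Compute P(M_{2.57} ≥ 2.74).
P(M_{2.57} ≥ 2.74) = 2·P(B_{2.57} ≥ 2.74) = 2(1 − Φ(2.74/√2.57)) ≈ 0.0874

By the reflection principle for Brownian motion, P(M_t ≥ a) = 2 · P(B_t ≥ a) for a ≥ 0. Since B_t ~ N(0, t), P(B_t ≥ 2.74) = 1 − Φ(2.74/√t) = 1 − Φ(2.74/√2.57) = 1 − Φ(1.7092). So
  P(M_{2.57} ≥ 2.74) = 2(1 − Φ(1.7092)) ≈ 0.0874.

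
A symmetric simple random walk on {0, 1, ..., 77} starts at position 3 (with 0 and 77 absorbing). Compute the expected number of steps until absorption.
E[τ | X_0 = 3] = 222

Let v_k = E[τ | X_0 = k]. Boundary: v_0 = v_77 = 0. Recurrence: v_k = 1 + (v_{k-1} + v_{k+1})/2 for 1 ≤ k ≤ 76. The particular solution to v_k − (v_{k-1} + v_{k+1})/2 = 1 is v_k = −k^2. Adding homogeneous solution A + B k and matching boundaries gives v_k = k (77 − k). Substituting k = 3: v_3 = 3 · 74 = 222.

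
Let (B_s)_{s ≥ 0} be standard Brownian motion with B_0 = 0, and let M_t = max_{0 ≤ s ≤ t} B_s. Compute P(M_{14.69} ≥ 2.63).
P(M_{14.69} ≥ 2.63) = 2·P(B_{14.69} ≥ 2.63) = 2(1 − Φ(2.63/√14.69)) ≈ 0.4926

By the reflection principle for Brownian motion, P(M_t ≥ a) = 2 · P(B_t ≥ a) for a ≥ 0. Since B_t ~ N(0, t), P(B_t ≥ 2.63) = 1 − Φ(2.63/√t) = 1 − Φ(2.63/√14.69) = 1 − Φ(0.6862). So
  P(M_{14.69} ≥ 2.63) = 2(1 − Φ(0.6862)) ≈ 0.4926.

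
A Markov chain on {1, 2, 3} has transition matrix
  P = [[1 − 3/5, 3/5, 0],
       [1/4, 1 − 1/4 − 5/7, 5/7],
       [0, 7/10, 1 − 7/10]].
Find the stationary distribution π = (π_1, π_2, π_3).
π = (245/1433, 588/1433, 600/1433)

This is a birth-death chain on three states, which satisfies detailed balance: π_1 · P_{12} = π_2 · P_{21} and π_2 · P_{23} = π_3 · P_{32}.
From π_1 · 3/5 = π_2 · 1/4: π_2/π_1 = (3/5)/(1/4) = 12/5.
From π_2 · 5/7 = π_3 · 7/10: π_3/π_2 = (5/7)/(7/10) = 50/49.
Take π_1 proportional to 1; then unnormalized π = (1, 12/5, 120/49). Normalize by dividing by the sum 1433/245:
  π = (245/1433, 588/1433, 600/1433).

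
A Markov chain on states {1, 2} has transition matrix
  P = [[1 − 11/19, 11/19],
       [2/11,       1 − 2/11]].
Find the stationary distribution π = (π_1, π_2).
π_1 = 38/159, π_2 = 121/159

Solve πP = π with π_1 + π_2 = 1. From πP = π: π_1 · (1 − 11/19) + π_2 · 2/11 = π_1 ⇒ π_2 · 2/11 = π_1 · 11/19 ⇒ π_2/π_1 = (11/19)/(2/11) = 121/38. Together with π_1 + π_2 = 1:
  π_1 = (2/11)/(11/19 + 2/11) = (2/11)/(159/209) = 38/159,
  π_2 = (11/19)/(11/19 + 2/11) = (11/19)/(159/209) = 121/159.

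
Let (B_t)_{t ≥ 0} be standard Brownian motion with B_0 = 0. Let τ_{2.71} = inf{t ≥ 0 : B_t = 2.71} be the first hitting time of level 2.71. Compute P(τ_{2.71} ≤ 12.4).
P(τ_{2.71} ≤ 12.4) = 2(1 − Φ(2.71/√12.4)) = 2(1 − Φ(0.7696)) ≈ 0.4415

By the reflection principle for standard BM, P(τ_b ≤ t) = 2 · P(B_t ≥ b). Since B_t ~ N(0, t), P(B_t ≥ 2.71) = 1 − Φ(2.71/√t) = 1 − Φ(2.71/√12.4) = 1 − Φ(0.7696) ≈ 0.22077. Doubling: P(τ_{2.71} ≤ 12.4) ≈ 2 · 0.22077 = 0.44154 ≈ 0.4415.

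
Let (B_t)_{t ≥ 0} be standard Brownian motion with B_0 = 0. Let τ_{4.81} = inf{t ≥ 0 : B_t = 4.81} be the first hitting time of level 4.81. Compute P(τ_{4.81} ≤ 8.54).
P(τ_{4.81} ≤ 8.54) = 2(1 − Φ(4.81/√8.54)) = 2(1 − Φ(1.6459)) ≈ 0.0998

By the reflection principle for standard BM, P(τ_b ≤ t) = 2 · P(B_t ≥ b). Since B_t ~ N(0, t), P(B_t ≥ 4.81) = 1 − Φ(4.81/√t) = 1 − Φ(4.81/√8.54) = 1 − Φ(1.6459) ≈ 0.04989. Doubling: P(τ_{4.81} ≤ 8.54) ≈ 2 · 0.04989 = 0.09978 ≈ 0.0998.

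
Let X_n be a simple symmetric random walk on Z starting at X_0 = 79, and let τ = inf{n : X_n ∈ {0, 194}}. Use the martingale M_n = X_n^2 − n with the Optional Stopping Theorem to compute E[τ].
E[τ] = 9085

M_n = X_n^2 − n is a martingale (since E[X_{n+1}^2 | F_n] = X_n^2 + 1). By OST (τ has finite mean in a bounded region), E[M_τ] = E[M_0] = X_0^2 − 0 = 79^2 = 6241. Also E[M_τ] = E[X_τ^2] − E[τ]. The walk exits at 0 or 194, with P(hit 194 first) = 79/194, so E[X_τ^2] = 194^2 · 79/194 + 0 = 15326. Thus E[τ] = E[X_τ^2] − E[M_τ] = 15326 − 6241 = 9085 = 79(194 − 79) = 9085.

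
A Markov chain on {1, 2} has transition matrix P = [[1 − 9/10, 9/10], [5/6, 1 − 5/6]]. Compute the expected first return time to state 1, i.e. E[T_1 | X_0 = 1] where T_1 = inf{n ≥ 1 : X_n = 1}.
E[T_1 | X_0 = 1] = 1/π_1 = 52/25

For an irreducible recurrent Markov chain with stationary distribution π, E[T_i | X_0 = i] = 1/π_i (Kac's formula). Here π_1 = (5/6)/(9/10 + 5/6) = (5/6)/(26/15) = 25/52, so E[T_1 | X_0 = 1] = 1/π_1 = (9/10 + 5/6)/(5/6) = (26/15)/(5/6) = 52/25.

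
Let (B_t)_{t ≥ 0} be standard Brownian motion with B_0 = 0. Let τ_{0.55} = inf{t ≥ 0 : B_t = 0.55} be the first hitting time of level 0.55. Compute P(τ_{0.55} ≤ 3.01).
P(τ_{0.55} ≤ 3.01) = 2(1 − Φ(0.55/√3.01)) = 2(1 − Φ(0.3170)) ≈ 0.7512

By the reflection principle for standard BM, P(τ_b ≤ t) = 2 · P(B_t ≥ b). Since B_t ~ N(0, t), P(B_t ≥ 0.55) = 1 − Φ(0.55/√t) = 1 − Φ(0.55/√3.01) = 1 − Φ(0.3170) ≈ 0.37562. Doubling: P(τ_{0.55} ≤ 3.01) ≈ 2 · 0.37562 = 0.75124 ≈ 0.7512.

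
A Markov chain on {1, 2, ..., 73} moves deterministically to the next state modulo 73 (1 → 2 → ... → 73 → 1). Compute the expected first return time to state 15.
E[T_15 | X_0 = 15] = 73

The chain cycles deterministically, so starting at state 15 it returns in exactly 73 steps. Equivalently, the stationary distribution is uniform π_j = 1/73 for every state j, so by Kac's formula E[T_15] = 1/π_15 = 73.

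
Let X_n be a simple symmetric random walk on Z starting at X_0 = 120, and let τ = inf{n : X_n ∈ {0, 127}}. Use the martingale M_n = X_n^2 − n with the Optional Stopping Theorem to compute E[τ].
E[τ] = 840

M_n = X_n^2 − n is a martingale (since E[X_{n+1}^2 | F_n] = X_n^2 + 1). By OST (τ has finite mean in a bounded region), E[M_τ] = E[M_0] = X_0^2 − 0 = 120^2 = 14400. Also E[M_τ] = E[X_τ^2] − E[τ]. The walk exits at 0 or 127, with P(hit 127 first) = 120/127, so E[X_τ^2] = 127^2 · 120/127 + 0 = 15240. Thus E[τ] = E[X_τ^2] − E[M_τ] = 15240 − 14400 = 840 = 120(127 − 120) = 840.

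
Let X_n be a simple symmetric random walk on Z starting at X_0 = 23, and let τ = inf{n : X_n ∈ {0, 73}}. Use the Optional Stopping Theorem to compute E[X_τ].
E[X_τ] = 23

X_n is a martingale and τ is a bounded-mean stopping time (indeed τ is finite a.s. with bounded expectation since the walk is in a bounded region). By the OST, E[X_τ] = E[X_0] = 23. Equivalently: E[X_τ] = 73 · P(hit 73 first) + 0 · P(hit 0 first) = 73 · (23/73) = 23.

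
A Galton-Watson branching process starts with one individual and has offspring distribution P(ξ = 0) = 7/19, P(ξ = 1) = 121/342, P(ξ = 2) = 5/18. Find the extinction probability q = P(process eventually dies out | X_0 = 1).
q = 1

Mean offspring μ = 0·7/19 + 1·121/342 + 2·5/18 = 311/342 ≤ 1. For μ ≤ 1 with offspring not concentrated at 1, the Galton-Watson process goes extinct almost surely, so q = 1.
(Algebraic check: The pgf is f(s) = 7/19 + 121/342·s + 5/18·s². The extinction probability q is the smallest fixed point of f in [0, 1]. Setting s = f(s):
  5/18·s² + (121/342 − 1)·s + 7/19 = 0
  5/18·s² − (7/19 + 5/18)·s + 7/19 = 0
which factors as (s − 1)·(5/18·s − 7/19) = 0, giving roots s = 1 and s = (7/19)/(5/18) = 126/95. Since 126/95 ≥ 1, the smallest root in [0, 1] is s = 1.)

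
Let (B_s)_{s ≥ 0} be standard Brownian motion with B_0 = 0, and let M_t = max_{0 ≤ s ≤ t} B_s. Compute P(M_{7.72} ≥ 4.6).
P(M_{7.72} ≥ 4.6) = 2·P(B_{7.72} ≥ 4.6) = 2(1 − Φ(4.6/√7.72)) ≈ 0.0978

By the reflection principle for Brownian motion, P(M_t ≥ a) = 2 · P(B_t ≥ a) for a ≥ 0. Since B_t ~ N(0, t), P(B_t ≥ 4.6) = 1 − Φ(4.6/√t) = 1 − Φ(4.6/√7.72) = 1 − Φ(1.6556). So
  P(M_{7.72} ≥ 4.6) = 2(1 − Φ(1.6556)) ≈ 0.0978.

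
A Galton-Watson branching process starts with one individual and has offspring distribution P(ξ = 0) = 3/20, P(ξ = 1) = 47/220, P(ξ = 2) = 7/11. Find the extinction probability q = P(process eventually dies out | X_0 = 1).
q = 33/140

The pgf is f(s) = 3/20 + 47/220·s + 7/11·s². The extinction probability q is the smallest fixed point of f in [0, 1]. Setting s = f(s):
  7/11·s² + (47/220 − 1)·s + 3/20 = 0
  7/11·s² − (3/20 + 7/11)·s + 3/20 = 0
which factors as (s − 1)·(7/11·s − 3/20) = 0, giving roots s = 1 and s = (3/20)/(7/11) = 33/140.
Mean offspring μ = 47/220 + 2·7/11 = 327/220 > 1 (supercritical), so q < 1. The extinction probability is the smaller root: q = (3/20)/(7/11) = 33/140.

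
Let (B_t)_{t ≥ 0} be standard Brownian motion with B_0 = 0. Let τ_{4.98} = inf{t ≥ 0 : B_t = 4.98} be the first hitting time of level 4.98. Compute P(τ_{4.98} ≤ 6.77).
P(τ_{4.98} ≤ 6.77) = 2(1 − Φ(4.98/√6.77)) = 2(1 − Φ(1.9140)) ≈ 0.0556

By the reflection principle for standard BM, P(τ_b ≤ t) = 2 · P(B_t ≥ b). Since B_t ~ N(0, t), P(B_t ≥ 4.98) = 1 − Φ(4.98/√t) = 1 − Φ(4.98/√6.77) = 1 − Φ(1.9140) ≈ 0.02781. Doubling: P(τ_{4.98} ≤ 6.77) ≈ 2 · 0.02781 = 0.05562 ≈ 0.0556.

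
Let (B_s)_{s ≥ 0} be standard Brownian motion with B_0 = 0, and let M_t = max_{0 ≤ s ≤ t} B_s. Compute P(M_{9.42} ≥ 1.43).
P(M_{9.42} ≥ 1.43) = 2·P(B_{9.42} ≥ 1.43) = 2(1 − Φ(1.43/√9.42)) ≈ 0.6413

By the reflection principle for Brownian motion, P(M_t ≥ a) = 2 · P(B_t ≥ a) for a ≥ 0. Since B_t ~ N(0, t), P(B_t ≥ 1.43) = 1 − Φ(1.43/√t) = 1 − Φ(1.43/√9.42) = 1 − Φ(0.4659). So
  P(M_{9.42} ≥ 1.43) = 2(1 − Φ(0.4659)) ≈ 0.6413.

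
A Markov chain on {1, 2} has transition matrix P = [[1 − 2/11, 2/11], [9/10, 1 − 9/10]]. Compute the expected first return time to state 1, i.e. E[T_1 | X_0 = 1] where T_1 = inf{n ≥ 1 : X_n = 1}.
E[T_1 | X_0 = 1] = 1/π_1 = 119/99

For an irreducible recurrent Markov chain with stationary distribution π, E[T_i | X_0 = i] = 1/π_i (Kac's formula). Here π_1 = (9/10)/(2/11 + 9/10) = (9/10)/(119/110) = 99/119, so E[T_1 | X_0 = 1] = 1/π_1 = (2/11 + 9/10)/(9/10) = (119/110)/(9/10) = 119/99.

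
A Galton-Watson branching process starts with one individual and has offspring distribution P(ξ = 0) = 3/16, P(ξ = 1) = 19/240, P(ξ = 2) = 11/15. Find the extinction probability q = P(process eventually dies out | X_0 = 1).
q = 45/176

The pgf is f(s) = 3/16 + 19/240·s + 11/15·s². The extinction probability q is the smallest fixed point of f in [0, 1]. Setting s = f(s):
  11/15·s² + (19/240 − 1)·s + 3/16 = 0
  11/15·s² − (3/16 + 11/15)·s + 3/16 = 0
which factors as (s − 1)·(11/15·s − 3/16) = 0, giving roots s = 1 and s = (3/16)/(11/15) = 45/176.
Mean offspring μ = 19/240 + 2·11/15 = 371/240 > 1 (supercritical), so q < 1. The extinction probability is the smaller root: q = (3/16)/(11/15) = 45/176.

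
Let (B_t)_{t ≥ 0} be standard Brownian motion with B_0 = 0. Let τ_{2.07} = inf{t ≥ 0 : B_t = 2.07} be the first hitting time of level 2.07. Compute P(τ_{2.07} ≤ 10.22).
P(τ_{2.07} ≤ 10.22) = 2(1 − Φ(2.07/√10.22)) = 2(1 − Φ(0.6475)) ≈ 0.5173

By the reflection principle for standard BM, P(τ_b ≤ t) = 2 · P(B_t ≥ b). Since B_t ~ N(0, t), P(B_t ≥ 2.07) = 1 − Φ(2.07/√t) = 1 − Φ(2.07/√10.22) = 1 − Φ(0.6475) ≈ 0.25865. Doubling: P(τ_{2.07} ≤ 10.22) ≈ 2 · 0.25865 = 0.51730 ≈ 0.5173.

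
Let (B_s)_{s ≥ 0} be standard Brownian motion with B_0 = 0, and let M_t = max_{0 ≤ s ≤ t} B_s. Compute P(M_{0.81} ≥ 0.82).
P(M_{0.81} ≥ 0.82) = 2·P(B_{0.81} ≥ 0.82) = 2(1 − Φ(0.82/√0.81)) ≈ 0.3622

By the reflection principle for Brownian motion, P(M_t ≥ a) = 2 · P(B_t ≥ a) for a ≥ 0. Since B_t ~ N(0, t), P(B_t ≥ 0.82) = 1 − Φ(0.82/√t) = 1 − Φ(0.82/√0.81) = 1 − Φ(0.9111). So
  P(M_{0.81} ≥ 0.82) = 2(1 − Φ(0.9111)) ≈ 0.3622.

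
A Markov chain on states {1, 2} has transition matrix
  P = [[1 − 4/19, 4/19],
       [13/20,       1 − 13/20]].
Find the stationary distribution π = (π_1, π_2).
π_1 = 247/327, π_2 = 80/327

Solve πP = π with π_1 + π_2 = 1. From πP = π: π_1 · (1 − 4/19) + π_2 · 13/20 = π_1 ⇒ π_2 · 13/20 = π_1 · 4/19 ⇒ π_2/π_1 = (4/19)/(13/20) = 80/247. Together with π_1 + π_2 = 1:
  π_1 = (13/20)/(4/19 + 13/20) = (13/20)/(327/380) = 247/327,
  π_2 = (4/19)/(4/19 + 13/20) = (4/19)/(327/380) = 80/327.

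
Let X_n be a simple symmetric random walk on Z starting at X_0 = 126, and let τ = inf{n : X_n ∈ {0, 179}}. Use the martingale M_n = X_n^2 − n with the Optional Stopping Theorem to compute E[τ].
E[τ] = 6678

M_n = X_n^2 − n is a martingale (since E[X_{n+1}^2 | F_n] = X_n^2 + 1). By OST (τ has finite mean in a bounded region), E[M_τ] = E[M_0] = X_0^2 − 0 = 126^2 = 15876. Also E[M_τ] = E[X_τ^2] − E[τ]. The walk exits at 0 or 179, with P(hit 179 first) = 126/179, so E[X_τ^2] = 179^2 · 126/179 + 0 = 22554. Thus E[τ] = E[X_τ^2] − E[M_τ] = 22554 − 15876 = 6678 = 126(179 − 126) = 6678.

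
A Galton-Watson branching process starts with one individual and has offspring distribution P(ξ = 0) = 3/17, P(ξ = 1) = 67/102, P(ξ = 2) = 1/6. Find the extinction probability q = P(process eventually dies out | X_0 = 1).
q = 1

Mean offspring μ = 0·3/17 + 1·67/102 + 2·1/6 = 101/102 ≤ 1. For μ ≤ 1 with offspring not concentrated at 1, the Galton-Watson process goes extinct almost surely, so q = 1.
(Algebraic check: The pgf is f(s) = 3/17 + 67/102·s + 1/6·s². The extinction probability q is the smallest fixed point of f in [0, 1]. Setting s = f(s):
  1/6·s² + (67/102 − 1)·s + 3/17 = 0
  1/6·s² − (3/17 + 1/6)·s + 3/17 = 0
which factors as (s − 1)·(1/6·s − 3/17) = 0, giving roots s = 1 and s = (3/17)/(1/6) = 18/17. Since 18/17 ≥ 1, the smallest root in [0, 1] is s = 1.)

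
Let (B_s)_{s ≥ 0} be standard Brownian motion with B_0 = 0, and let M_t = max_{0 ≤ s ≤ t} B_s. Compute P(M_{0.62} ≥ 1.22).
P(M_{0.62} ≥ 1.22) = 2·P(B_{0.62} ≥ 1.22) = 2(1 − Φ(1.22/√0.62)) ≈ 0.1213

By the reflection principle for Brownian motion, P(M_t ≥ a) = 2 · P(B_t ≥ a) for a ≥ 0. Since B_t ~ N(0, t), P(B_t ≥ 1.22) = 1 − Φ(1.22/√t) = 1 − Φ(1.22/√0.62) = 1 − Φ(1.5494). So
  P(M_{0.62} ≥ 1.22) = 2(1 − Φ(1.5494)) ≈ 0.1213.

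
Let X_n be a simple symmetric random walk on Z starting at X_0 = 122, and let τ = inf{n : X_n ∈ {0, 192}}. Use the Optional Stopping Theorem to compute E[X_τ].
E[X_τ] = 122

X_n is a martingale and τ is a bounded-mean stopping time (indeed τ is finite a.s. with bounded expectation since the walk is in a bounded region). By the OST, E[X_τ] = E[X_0] = 122. Equivalently: E[X_τ] = 192 · P(hit 192 first) + 0 · P(hit 0 first) = 192 · (122/192) = 122.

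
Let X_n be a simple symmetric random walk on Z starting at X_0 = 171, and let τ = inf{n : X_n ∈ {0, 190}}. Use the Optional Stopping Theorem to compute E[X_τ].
E[X_τ] = 171

X_n is a martingale and τ is a bounded-mean stopping time (indeed τ is finite a.s. with bounded expectation since the walk is in a bounded region). By the OST, E[X_τ] = E[X_0] = 171. Equivalently: E[X_τ] = 190 · P(hit 190 first) + 0 · P(hit 0 first) = 190 · (171/190) = 171.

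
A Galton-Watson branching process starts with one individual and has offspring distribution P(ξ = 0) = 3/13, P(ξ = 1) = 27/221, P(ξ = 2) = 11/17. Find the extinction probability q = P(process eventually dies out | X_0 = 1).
q = 51/143

The pgf is f(s) = 3/13 + 27/221·s + 11/17·s². The extinction probability q is the smallest fixed point of f in [0, 1]. Setting s = f(s):
  11/17·s² + (27/221 − 1)·s + 3/13 = 0
  11/17·s² − (3/13 + 11/17)·s + 3/13 = 0
which factors as (s − 1)·(11/17·s − 3/13) = 0, giving roots s = 1 and s = (3/13)/(11/17) = 51/143.
Mean offspring μ = 27/221 + 2·11/17 = 313/221 > 1 (supercritical), so q < 1. The extinction probability is the smaller root: q = (3/13)/(11/17) = 51/143.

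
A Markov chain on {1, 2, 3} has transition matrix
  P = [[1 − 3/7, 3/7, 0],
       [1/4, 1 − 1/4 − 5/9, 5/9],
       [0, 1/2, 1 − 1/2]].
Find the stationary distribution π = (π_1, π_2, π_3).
π = (21/97, 36/97, 40/97)

This is a birth-death chain on three states, which satisfies detailed balance: π_1 · P_{12} = π_2 · P_{21} and π_2 · P_{23} = π_3 · P_{32}.
From π_1 · 3/7 = π_2 · 1/4: π_2/π_1 = (3/7)/(1/4) = 12/7.
From π_2 · 5/9 = π_3 · 1/2: π_3/π_2 = (5/9)/(1/2) = 10/9.
Take π_1 proportional to 1; then unnormalized π = (1, 12/7, 40/21). Normalize by dividing by the sum 97/21:
  π = (21/97, 36/97, 40/97).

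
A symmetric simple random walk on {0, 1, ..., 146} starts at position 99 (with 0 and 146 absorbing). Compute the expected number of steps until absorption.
E[τ | X_0 = 99] = 4653

Let v_k = E[τ | X_0 = k]. Boundary: v_0 = v_146 = 0. Recurrence: v_k = 1 + (v_{k-1} + v_{k+1})/2 for 1 ≤ k ≤ 145. The particular solution to v_k − (v_{k-1} + v_{k+1})/2 = 1 is v_k = −k^2. Adding homogeneous solution A + B k and matching boundaries gives v_k = k (146 − k). Substituting k = 99: v_99 = 99 · 47 = 4653.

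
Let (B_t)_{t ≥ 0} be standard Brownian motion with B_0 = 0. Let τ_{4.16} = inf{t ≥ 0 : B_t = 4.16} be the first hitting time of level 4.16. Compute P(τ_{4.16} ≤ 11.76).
P(τ_{4.16} ≤ 11.76) = 2(1 − Φ(4.16/√11.76)) = 2(1 − Φ(1.2131)) ≈ 0.2251

By the reflection principle for standard BM, P(τ_b ≤ t) = 2 · P(B_t ≥ b). Since B_t ~ N(0, t), P(B_t ≥ 4.16) = 1 − Φ(4.16/√t) = 1 − Φ(4.16/√11.76) = 1 − Φ(1.2131) ≈ 0.11255. Doubling: P(τ_{4.16} ≤ 11.76) ≈ 2 · 0.11255 = 0.22510 ≈ 0.2251.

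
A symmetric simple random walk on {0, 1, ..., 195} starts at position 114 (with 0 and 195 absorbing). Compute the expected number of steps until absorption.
E[τ | X_0 = 114] = 9234

Let v_k = E[τ | X_0 = k]. Boundary: v_0 = v_195 = 0. Recurrence: v_k = 1 + (v_{k-1} + v_{k+1})/2 for 1 ≤ k ≤ 194. The particular solution to v_k − (v_{k-1} + v_{k+1})/2 = 1 is v_k = −k^2. Adding homogeneous solution A + B k and matching boundaries gives v_k = k (195 − k). Substituting k = 114: v_114 = 114 · 81 = 9234.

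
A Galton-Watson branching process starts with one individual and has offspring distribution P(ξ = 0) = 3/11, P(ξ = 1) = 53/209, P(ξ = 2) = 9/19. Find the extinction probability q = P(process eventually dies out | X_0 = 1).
q = 19/33

The pgf is f(s) = 3/11 + 53/209·s + 9/19·s². The extinction probability q is the smallest fixed point of f in [0, 1]. Setting s = f(s):
  9/19·s² + (53/209 − 1)·s + 3/11 = 0
  9/19·s² − (3/11 + 9/19)·s + 3/11 = 0
which factors as (s − 1)·(9/19·s − 3/11) = 0, giving roots s = 1 and s = (3/11)/(9/19) = 19/33.
Mean offspring μ = 53/209 + 2·9/19 = 251/209 > 1 (supercritical), so q < 1. The extinction probability is the smaller root: q = (3/11)/(9/19) = 19/33.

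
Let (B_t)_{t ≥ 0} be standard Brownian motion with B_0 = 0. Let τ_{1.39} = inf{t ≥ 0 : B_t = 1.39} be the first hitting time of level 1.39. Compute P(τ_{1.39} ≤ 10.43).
P(τ_{1.39} ≤ 10.43) = 2(1 − Φ(1.39/√10.43)) = 2(1 − Φ(0.4304)) ≈ 0.6669

By the reflection principle for standard BM, P(τ_b ≤ t) = 2 · P(B_t ≥ b). Since B_t ~ N(0, t), P(B_t ≥ 1.39) = 1 − Φ(1.39/√t) = 1 − Φ(1.39/√10.43) = 1 − Φ(0.4304) ≈ 0.33345. Doubling: P(τ_{1.39} ≤ 10.43) ≈ 2 · 0.33345 = 0.66690 ≈ 0.6669.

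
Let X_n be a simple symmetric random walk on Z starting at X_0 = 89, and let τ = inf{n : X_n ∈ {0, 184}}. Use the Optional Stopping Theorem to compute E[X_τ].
E[X_τ] = 89

X_n is a martingale and τ is a bounded-mean stopping time (indeed τ is finite a.s. with bounded expectation since the walk is in a bounded region). By the OST, E[X_τ] = E[X_0] = 89. Equivalently: E[X_τ] = 184 · P(hit 184 first) + 0 · P(hit 0 first) = 184 · (89/184) = 89.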